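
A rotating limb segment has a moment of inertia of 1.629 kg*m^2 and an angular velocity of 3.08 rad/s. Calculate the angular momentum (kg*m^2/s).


L = I * omega
L = 1.629 * 3.08
L = 5.0173


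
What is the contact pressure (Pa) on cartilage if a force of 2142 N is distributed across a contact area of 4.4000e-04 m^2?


P = F / A
P = 2142 / 4.4000e-04
P = 4.8682e+06


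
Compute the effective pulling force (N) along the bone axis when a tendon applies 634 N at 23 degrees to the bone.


F_eff = F_tendon * cos(theta)
theta = 23 deg = 0.4014 rad
cos(theta) = 0.9205
F_eff = 634 * 0.9205
F_eff = 583.6001


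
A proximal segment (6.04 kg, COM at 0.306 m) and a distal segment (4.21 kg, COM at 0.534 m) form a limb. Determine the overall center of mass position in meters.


COM = (m1*x1 + m2*x2) / (m1 + m2)
COM = (6.04*0.306 + 4.21*0.534) / (6.04 + 4.21)
Numerator = 4.0964
Denominator = 10.2500
COM = 0.3996


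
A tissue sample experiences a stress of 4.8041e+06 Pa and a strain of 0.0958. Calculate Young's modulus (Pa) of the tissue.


E = stress / strain
E = 4.8041e+06 / 0.0958
E = 5.0147e+07


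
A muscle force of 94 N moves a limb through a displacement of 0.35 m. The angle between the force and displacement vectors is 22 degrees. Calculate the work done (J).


W = F * d * cos(theta)
theta = 22 deg = 0.3840 rad
cos(theta) = 0.9272
W = 94 * 0.35 * 0.9272
W = 30.5043


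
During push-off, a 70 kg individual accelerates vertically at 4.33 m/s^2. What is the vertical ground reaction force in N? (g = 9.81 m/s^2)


GRF = m * (g + a)
GRF = 70 * (9.81 + 4.33)
GRF = 70 * 14.1400
GRF = 989.8000


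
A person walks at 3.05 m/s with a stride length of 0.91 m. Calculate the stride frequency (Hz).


f = v / stride_length
f = 3.05 / 0.91
f = 3.3516


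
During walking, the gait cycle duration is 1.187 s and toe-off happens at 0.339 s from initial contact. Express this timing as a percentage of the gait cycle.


pct = (event_time / cycle_time) * 100
pct = (0.339 / 1.187) * 100
ratio = 0.2856
pct = 28.5594


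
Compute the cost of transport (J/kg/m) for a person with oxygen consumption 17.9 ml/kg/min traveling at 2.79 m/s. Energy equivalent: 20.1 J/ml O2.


Power per kg = VO2 * 20.1 / 60
Power per kg = 17.9 * 20.1 / 60 = 5.9965 W/kg
Cost = power_per_kg / speed
Cost = 5.9965 / 2.79
Cost = 2.1493


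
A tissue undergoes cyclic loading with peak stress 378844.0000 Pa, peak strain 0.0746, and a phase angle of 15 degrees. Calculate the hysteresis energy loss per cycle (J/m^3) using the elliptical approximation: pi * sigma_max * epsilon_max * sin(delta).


E_loss = pi * sigma_max * epsilon_max * sin(delta)
delta = 15 deg = 0.2618 rad
sin(delta) = 0.2588
E_loss = pi * 378844.0000 * 0.0746 * 0.2588
E_loss = 22979.7524


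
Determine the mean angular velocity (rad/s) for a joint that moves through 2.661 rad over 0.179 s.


omega = delta_theta / delta_t
omega = 2.661 / 0.179
omega = 14.8659


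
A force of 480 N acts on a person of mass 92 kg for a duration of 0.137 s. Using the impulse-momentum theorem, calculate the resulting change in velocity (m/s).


J = F * dt = 480 * 0.137 = 65.7600 N*s
delta_v = J / m
delta_v = 65.7600 / 92
delta_v = 0.7148


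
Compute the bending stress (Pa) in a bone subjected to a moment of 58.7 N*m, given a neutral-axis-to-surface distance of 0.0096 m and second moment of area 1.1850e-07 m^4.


sigma = M * c / I
sigma = 58.7 * 0.0096 / 1.1850e-07
M * c = 0.5635
sigma = 4.7554e+06


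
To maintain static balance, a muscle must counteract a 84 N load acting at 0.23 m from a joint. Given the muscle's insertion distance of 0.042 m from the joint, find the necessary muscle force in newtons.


F_muscle = W * d_load / d_muscle
F_muscle = 84 * 0.23 / 0.042
Numerator = 19.3200
F_muscle = 460.0000


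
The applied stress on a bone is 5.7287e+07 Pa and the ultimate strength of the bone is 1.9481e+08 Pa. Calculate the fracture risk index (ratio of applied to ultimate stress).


FRI = applied / ultimate
FRI = 5.7287e+07 / 1.9481e+08
FRI = 0.2941


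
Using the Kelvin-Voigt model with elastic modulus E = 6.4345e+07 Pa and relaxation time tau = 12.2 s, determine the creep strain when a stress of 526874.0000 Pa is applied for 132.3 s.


epsilon(t) = (sigma/E) * (1 - exp(-t/tau))
sigma/E = 526874.0000 / 6.4345e+07 = 0.0082
exp(-t/tau) = exp(-132.3 / 12.2) = 1.9516e-05
epsilon = 0.0082 * (1 - 1.9516e-05)
epsilon = 0.0082


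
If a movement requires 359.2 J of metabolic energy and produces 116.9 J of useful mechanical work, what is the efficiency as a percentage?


eta = (W_mech / E_meta) * 100
eta = (116.9 / 359.2) * 100
ratio = 0.3254
eta = 32.5445


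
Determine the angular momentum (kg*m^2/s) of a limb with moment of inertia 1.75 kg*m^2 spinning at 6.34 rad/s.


L = I * omega
L = 1.75 * 6.34
L = 11.0950


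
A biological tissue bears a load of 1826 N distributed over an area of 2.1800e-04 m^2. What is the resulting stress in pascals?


stress = F / A
stress = 1826 / 2.1800e-04
stress = 8.3761e+06


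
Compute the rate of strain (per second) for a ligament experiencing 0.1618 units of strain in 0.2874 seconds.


strain_rate = delta_strain / delta_t
strain_rate = 0.1618 / 0.2874
strain_rate = 0.5630


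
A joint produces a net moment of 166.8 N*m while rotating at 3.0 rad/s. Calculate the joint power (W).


P = M * omega
P = 166.8 * 3.0
P = 500.4000


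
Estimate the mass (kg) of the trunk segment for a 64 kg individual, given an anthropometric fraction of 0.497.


m_segment = body_mass * fraction
m_segment = 64 * 0.497
m_segment = 31.8080


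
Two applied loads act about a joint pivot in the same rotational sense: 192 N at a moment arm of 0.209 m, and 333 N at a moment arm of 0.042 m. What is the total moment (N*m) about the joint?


M = F1 * d1 + F2 * d2
M = 192 * 0.209 + 333 * 0.042
M = 40.1280 + 13.9860
M = 54.1140


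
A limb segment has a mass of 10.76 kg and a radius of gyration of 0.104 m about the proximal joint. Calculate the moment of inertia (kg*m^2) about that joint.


I = m * k^2
I = 10.76 * 0.104^2
k^2 = 0.0108
I = 0.1164


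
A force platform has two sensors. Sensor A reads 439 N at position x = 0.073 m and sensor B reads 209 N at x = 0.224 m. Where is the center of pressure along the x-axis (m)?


COP_x = (F1*x1 + F2*x2) / (F1 + F2)
COP_x = (439*0.073 + 209*0.224) / (439 + 209)
Numerator = 78.8630
Denominator = 648
COP_x = 0.1217


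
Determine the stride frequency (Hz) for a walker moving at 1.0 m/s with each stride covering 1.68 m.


f = v / stride_length
f = 1.0 / 1.68
f = 0.5952


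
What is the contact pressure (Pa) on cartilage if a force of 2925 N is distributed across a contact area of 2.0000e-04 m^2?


P = F / A
P = 2925 / 2.0000e-04
P = 1.4625e+07


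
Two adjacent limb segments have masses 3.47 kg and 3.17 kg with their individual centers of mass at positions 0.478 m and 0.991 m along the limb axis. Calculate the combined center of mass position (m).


COM = (m1*x1 + m2*x2) / (m1 + m2)
COM = (3.47*0.478 + 3.17*0.991) / (3.47 + 3.17)
Numerator = 4.8001
Denominator = 6.6400
COM = 0.7229


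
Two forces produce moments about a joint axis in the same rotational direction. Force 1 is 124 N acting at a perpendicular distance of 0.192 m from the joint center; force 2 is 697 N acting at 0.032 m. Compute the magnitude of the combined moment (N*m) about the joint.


M = F1 * d1 + F2 * d2
M = 124 * 0.192 + 697 * 0.032
M = 23.8080 + 22.3040
M = 46.1120


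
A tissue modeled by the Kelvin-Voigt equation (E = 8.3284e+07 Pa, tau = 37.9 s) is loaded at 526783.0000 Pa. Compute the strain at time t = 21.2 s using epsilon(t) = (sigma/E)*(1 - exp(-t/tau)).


epsilon(t) = (sigma/E) * (1 - exp(-t/tau))
sigma/E = 526783.0000 / 8.3284e+07 = 0.0063
exp(-t/tau) = exp(-21.2 / 37.9) = 0.5716
epsilon = 0.0063 * (1 - 0.5716)
epsilon = 0.0027


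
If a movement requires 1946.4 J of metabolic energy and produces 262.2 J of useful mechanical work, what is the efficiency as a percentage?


eta = (W_mech / E_meta) * 100
eta = (262.2 / 1946.4) * 100
ratio = 0.1347
eta = 13.4710


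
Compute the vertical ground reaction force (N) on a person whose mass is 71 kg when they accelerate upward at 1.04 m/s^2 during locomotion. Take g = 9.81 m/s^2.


GRF = m * (g + a)
GRF = 71 * (9.81 + 1.04)
GRF = 71 * 10.8500
GRF = 770.3500


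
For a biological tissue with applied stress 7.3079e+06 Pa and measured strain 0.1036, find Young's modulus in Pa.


E = stress / strain
E = 7.3079e+06 / 0.1036
E = 7.0540e+07


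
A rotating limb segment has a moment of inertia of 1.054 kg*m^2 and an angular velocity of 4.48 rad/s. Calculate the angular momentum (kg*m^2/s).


L = I * omega
L = 1.054 * 4.48
L = 4.7219


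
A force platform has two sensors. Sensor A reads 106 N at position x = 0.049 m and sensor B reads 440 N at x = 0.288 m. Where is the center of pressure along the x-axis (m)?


COP_x = (F1*x1 + F2*x2) / (F1 + F2)
COP_x = (106*0.049 + 440*0.288) / (106 + 440)
Numerator = 131.9140
Denominator = 546
COP_x = 0.2416


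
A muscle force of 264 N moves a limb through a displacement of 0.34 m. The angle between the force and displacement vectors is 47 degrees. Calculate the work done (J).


W = F * d * cos(theta)
theta = 47 deg = 0.8203 rad
cos(theta) = 0.6820
W = 264 * 0.34 * 0.6820
W = 61.2162


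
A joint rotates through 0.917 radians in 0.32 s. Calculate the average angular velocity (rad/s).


omega = delta_theta / delta_t
omega = 0.917 / 0.32
omega = 2.8656


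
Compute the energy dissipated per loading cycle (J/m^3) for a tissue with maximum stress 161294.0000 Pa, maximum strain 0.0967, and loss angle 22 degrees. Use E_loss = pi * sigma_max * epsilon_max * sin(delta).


E_loss = pi * sigma_max * epsilon_max * sin(delta)
delta = 22 deg = 0.3840 rad
sin(delta) = 0.3746
E_loss = pi * 161294.0000 * 0.0967 * 0.3746
E_loss = 18355.6588


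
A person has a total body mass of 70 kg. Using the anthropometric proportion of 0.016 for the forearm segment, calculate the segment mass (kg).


m_segment = body_mass * fraction
m_segment = 70 * 0.016
m_segment = 1.1200


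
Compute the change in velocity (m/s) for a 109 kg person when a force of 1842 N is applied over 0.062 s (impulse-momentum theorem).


J = F * dt = 1842 * 0.062 = 114.2040 N*s
delta_v = J / m
delta_v = 114.2040 / 109
delta_v = 1.0477


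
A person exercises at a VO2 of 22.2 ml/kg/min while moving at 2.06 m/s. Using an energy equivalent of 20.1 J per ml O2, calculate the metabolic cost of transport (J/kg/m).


Power per kg = VO2 * 20.1 / 60
Power per kg = 22.2 * 20.1 / 60 = 7.4370 W/kg
Cost = power_per_kg / speed
Cost = 7.4370 / 2.06
Cost = 3.6102


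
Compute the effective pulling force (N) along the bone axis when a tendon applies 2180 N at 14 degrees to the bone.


F_eff = F_tendon * cos(theta)
theta = 14 deg = 0.2443 rad
cos(theta) = 0.9703
F_eff = 2180 * 0.9703
F_eff = 2115.2447


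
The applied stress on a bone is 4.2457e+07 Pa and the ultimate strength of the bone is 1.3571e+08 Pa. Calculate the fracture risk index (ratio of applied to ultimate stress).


FRI = applied / ultimate
FRI = 4.2457e+07 / 1.3571e+08
FRI = 0.3129


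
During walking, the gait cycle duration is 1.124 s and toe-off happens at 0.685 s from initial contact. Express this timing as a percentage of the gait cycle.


pct = (event_time / cycle_time) * 100
pct = (0.685 / 1.124) * 100
ratio = 0.6094
pct = 60.9431


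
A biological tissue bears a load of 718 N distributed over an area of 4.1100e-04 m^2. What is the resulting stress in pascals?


stress = F / A
stress = 718 / 4.1100e-04
stress = 1.7470e+06


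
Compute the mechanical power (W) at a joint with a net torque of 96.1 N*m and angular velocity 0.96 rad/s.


P = M * omega
P = 96.1 * 0.96
P = 92.2560


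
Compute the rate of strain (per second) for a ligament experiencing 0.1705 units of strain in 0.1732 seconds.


strain_rate = delta_strain / delta_t
strain_rate = 0.1705 / 0.1732
strain_rate = 0.9844


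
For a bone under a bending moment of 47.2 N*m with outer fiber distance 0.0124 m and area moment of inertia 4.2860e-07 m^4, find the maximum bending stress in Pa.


sigma = M * c / I
sigma = 47.2 * 0.0124 / 4.2860e-07
M * c = 0.5853
sigma = 1.3656e+06


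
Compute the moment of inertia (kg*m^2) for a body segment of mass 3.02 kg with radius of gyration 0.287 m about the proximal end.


I = m * k^2
I = 3.02 * 0.287^2
k^2 = 0.0824
I = 0.2488


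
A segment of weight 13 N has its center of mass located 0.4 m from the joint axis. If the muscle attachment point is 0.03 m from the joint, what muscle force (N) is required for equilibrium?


F_muscle = W * d_load / d_muscle
F_muscle = 13 * 0.4 / 0.03
Numerator = 5.2000
F_muscle = 173.3333


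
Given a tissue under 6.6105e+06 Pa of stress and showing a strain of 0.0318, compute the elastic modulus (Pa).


E = stress / strain
E = 6.6105e+06 / 0.0318
E = 2.0788e+08


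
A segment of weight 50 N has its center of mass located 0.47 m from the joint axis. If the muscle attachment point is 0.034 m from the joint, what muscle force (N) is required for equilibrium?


F_muscle = W * d_load / d_muscle
F_muscle = 50 * 0.47 / 0.034
Numerator = 23.5000
F_muscle = 691.1765


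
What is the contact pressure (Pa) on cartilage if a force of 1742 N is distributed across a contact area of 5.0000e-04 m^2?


P = F / A
P = 1742 / 5.0000e-04
P = 3.4840e+06


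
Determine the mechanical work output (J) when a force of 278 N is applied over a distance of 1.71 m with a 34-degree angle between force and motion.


W = F * d * cos(theta)
theta = 34 deg = 0.5934 rad
cos(theta) = 0.8290
W = 278 * 1.71 * 0.8290
W = 394.1079


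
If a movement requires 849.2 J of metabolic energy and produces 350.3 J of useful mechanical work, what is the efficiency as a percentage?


eta = (W_mech / E_meta) * 100
eta = (350.3 / 849.2) * 100
ratio = 0.4125
eta = 41.2506


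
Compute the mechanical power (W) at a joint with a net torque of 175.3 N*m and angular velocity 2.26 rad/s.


P = M * omega
P = 175.3 * 2.26
P = 396.1780


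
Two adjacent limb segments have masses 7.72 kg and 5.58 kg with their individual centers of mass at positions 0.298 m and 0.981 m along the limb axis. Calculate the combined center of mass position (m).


COM = (m1*x1 + m2*x2) / (m1 + m2)
COM = (7.72*0.298 + 5.58*0.981) / (7.72 + 5.58)
Numerator = 7.7745
Denominator = 13.3000
COM = 0.5846


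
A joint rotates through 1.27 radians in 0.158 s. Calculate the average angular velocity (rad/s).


omega = delta_theta / delta_t
omega = 1.27 / 0.158
omega = 8.0380


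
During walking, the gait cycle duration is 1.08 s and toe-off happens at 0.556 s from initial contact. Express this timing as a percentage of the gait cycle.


pct = (event_time / cycle_time) * 100
pct = (0.556 / 1.08) * 100
ratio = 0.5148
pct = 51.4815


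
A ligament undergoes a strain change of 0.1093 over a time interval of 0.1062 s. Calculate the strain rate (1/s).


strain_rate = delta_strain / delta_t
strain_rate = 0.1093 / 0.1062
strain_rate = 1.0292


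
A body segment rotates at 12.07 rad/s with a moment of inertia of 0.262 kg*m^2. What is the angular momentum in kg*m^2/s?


L = I * omega
L = 0.262 * 12.07
L = 3.1623


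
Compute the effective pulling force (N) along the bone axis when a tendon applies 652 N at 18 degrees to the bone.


F_eff = F_tendon * cos(theta)
theta = 18 deg = 0.3142 rad
cos(theta) = 0.9511
F_eff = 652 * 0.9511
F_eff = 620.0888


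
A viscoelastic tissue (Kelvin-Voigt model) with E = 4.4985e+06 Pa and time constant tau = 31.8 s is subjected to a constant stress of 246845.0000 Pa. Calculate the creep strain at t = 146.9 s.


epsilon(t) = (sigma/E) * (1 - exp(-t/tau))
sigma/E = 246845.0000 / 4.4985e+06 = 0.0549
exp(-t/tau) = exp(-146.9 / 31.8) = 0.0099
epsilon = 0.0549 * (1 - 0.0099)
epsilon = 0.0543


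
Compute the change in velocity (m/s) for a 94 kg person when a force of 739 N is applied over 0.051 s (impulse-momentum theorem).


J = F * dt = 739 * 0.051 = 37.6890 N*s
delta_v = J / m
delta_v = 37.6890 / 94
delta_v = 0.4009


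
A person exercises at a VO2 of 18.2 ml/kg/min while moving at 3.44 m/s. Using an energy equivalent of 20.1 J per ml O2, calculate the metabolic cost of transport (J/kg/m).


Power per kg = VO2 * 20.1 / 60
Power per kg = 18.2 * 20.1 / 60 = 6.0970 W/kg
Cost = power_per_kg / speed
Cost = 6.0970 / 3.44
Cost = 1.7724


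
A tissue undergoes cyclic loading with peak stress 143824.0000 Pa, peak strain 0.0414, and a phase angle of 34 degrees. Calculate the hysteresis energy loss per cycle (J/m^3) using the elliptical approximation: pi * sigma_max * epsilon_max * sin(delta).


E_loss = pi * sigma_max * epsilon_max * sin(delta)
delta = 34 deg = 0.5934 rad
sin(delta) = 0.5592
E_loss = pi * 143824.0000 * 0.0414 * 0.5592
E_loss = 10460.2780


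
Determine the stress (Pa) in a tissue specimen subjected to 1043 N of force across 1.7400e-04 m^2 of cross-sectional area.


stress = F / A
stress = 1043 / 1.7400e-04
stress = 5.9943e+06


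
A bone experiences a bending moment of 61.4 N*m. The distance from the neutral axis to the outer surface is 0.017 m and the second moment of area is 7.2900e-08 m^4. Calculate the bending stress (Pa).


sigma = M * c / I
sigma = 61.4 * 0.017 / 7.2900e-08
M * c = 1.0438
sigma = 1.4318e+07


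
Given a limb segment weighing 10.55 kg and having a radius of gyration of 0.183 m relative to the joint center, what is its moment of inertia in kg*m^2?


I = m * k^2
I = 10.55 * 0.183^2
k^2 = 0.0335
I = 0.3533


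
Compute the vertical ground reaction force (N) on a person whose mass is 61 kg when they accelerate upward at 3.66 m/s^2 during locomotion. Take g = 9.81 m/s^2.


GRF = m * (g + a)
GRF = 61 * (9.81 + 3.66)
GRF = 61 * 13.4700
GRF = 821.6700


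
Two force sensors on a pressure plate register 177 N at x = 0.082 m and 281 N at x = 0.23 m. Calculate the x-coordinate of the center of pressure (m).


COP_x = (F1*x1 + F2*x2) / (F1 + F2)
COP_x = (177*0.082 + 281*0.23) / (177 + 281)
Numerator = 79.1440
Denominator = 458
COP_x = 0.1728


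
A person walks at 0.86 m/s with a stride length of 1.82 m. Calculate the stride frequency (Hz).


f = v / stride_length
f = 0.86 / 1.82
f = 0.4725


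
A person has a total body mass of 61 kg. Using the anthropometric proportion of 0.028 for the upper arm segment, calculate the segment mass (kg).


m_segment = body_mass * fraction
m_segment = 61 * 0.028
m_segment = 1.7080


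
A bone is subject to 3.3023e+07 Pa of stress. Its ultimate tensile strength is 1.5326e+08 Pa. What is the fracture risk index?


FRI = applied / ultimate
FRI = 3.3023e+07 / 1.5326e+08
FRI = 0.2155


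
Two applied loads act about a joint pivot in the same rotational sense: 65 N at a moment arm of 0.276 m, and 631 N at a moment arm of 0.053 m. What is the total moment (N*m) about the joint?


M = F1 * d1 + F2 * d2
M = 65 * 0.276 + 631 * 0.053
M = 17.9400 + 33.4430
M = 51.3830


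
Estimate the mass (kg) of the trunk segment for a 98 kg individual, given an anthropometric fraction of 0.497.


m_segment = body_mass * fraction
m_segment = 98 * 0.497
m_segment = 48.7060


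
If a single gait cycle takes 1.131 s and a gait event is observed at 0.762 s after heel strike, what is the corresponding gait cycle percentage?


pct = (event_time / cycle_time) * 100
pct = (0.762 / 1.131) * 100
ratio = 0.6737
pct = 67.3740


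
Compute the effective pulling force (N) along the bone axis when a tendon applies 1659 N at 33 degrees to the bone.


F_eff = F_tendon * cos(theta)
theta = 33 deg = 0.5760 rad
cos(theta) = 0.8387
F_eff = 1659 * 0.8387
F_eff = 1391.3545


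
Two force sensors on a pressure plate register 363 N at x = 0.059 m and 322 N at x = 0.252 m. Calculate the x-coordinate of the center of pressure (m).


COP_x = (F1*x1 + F2*x2) / (F1 + F2)
COP_x = (363*0.059 + 322*0.252) / (363 + 322)
Numerator = 102.5610
Denominator = 685
COP_x = 0.1497


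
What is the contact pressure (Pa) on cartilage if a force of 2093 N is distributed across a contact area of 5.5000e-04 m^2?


P = F / A
P = 2093 / 5.5000e-04
P = 3.8055e+06


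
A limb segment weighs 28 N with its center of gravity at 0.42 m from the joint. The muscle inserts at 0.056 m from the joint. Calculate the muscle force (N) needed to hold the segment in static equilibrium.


F_muscle = W * d_load / d_muscle
F_muscle = 28 * 0.42 / 0.056
Numerator = 11.7600
F_muscle = 210.0000


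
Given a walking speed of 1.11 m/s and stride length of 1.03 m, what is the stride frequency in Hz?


f = v / stride_length
f = 1.11 / 1.03
f = 1.0777


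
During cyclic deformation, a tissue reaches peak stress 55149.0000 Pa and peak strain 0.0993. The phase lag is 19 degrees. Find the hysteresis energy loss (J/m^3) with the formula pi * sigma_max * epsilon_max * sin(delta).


E_loss = pi * sigma_max * epsilon_max * sin(delta)
delta = 19 deg = 0.3316 rad
sin(delta) = 0.3256
E_loss = pi * 55149.0000 * 0.0993 * 0.3256
E_loss = 5601.1691


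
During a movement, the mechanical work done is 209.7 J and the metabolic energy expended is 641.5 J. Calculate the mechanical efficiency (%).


eta = (W_mech / E_meta) * 100
eta = (209.7 / 641.5) * 100
ratio = 0.3269
eta = 32.6890


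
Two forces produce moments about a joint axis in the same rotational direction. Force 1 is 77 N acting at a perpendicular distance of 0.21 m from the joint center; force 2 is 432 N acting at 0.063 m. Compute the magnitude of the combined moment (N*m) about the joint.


M = F1 * d1 + F2 * d2
M = 77 * 0.21 + 432 * 0.063
M = 16.1700 + 27.2160
M = 43.3860


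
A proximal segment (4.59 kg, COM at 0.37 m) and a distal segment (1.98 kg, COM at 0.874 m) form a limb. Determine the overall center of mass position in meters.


COM = (m1*x1 + m2*x2) / (m1 + m2)
COM = (4.59*0.37 + 1.98*0.874) / (4.59 + 1.98)
Numerator = 3.4288
Denominator = 6.5700
COM = 0.5219


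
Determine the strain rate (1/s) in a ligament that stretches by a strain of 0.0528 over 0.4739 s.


strain_rate = delta_strain / delta_t
strain_rate = 0.0528 / 0.4739
strain_rate = 0.1114


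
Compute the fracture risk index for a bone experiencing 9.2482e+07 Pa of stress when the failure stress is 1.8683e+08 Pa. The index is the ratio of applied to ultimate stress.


FRI = applied / ultimate
FRI = 9.2482e+07 / 1.8683e+08
FRI = 0.4950


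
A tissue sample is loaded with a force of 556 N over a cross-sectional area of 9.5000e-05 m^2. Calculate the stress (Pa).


stress = F / A
stress = 556 / 9.5000e-05
stress = 5.8526e+06


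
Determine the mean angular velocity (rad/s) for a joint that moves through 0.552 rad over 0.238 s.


omega = delta_theta / delta_t
omega = 0.552 / 0.238
omega = 2.3193


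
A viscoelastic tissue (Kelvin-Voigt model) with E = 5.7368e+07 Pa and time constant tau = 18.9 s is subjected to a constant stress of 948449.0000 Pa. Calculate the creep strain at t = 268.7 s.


epsilon(t) = (sigma/E) * (1 - exp(-t/tau))
sigma/E = 948449.0000 / 5.7368e+07 = 0.0165
exp(-t/tau) = exp(-268.7 / 18.9) = 6.6937e-07
epsilon = 0.0165 * (1 - 6.6937e-07)
epsilon = 0.0165


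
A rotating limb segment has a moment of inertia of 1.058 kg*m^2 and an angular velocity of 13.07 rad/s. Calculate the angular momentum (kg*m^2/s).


L = I * omega
L = 1.058 * 13.07
L = 13.8281


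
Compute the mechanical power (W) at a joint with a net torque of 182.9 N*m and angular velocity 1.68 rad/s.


P = M * omega
P = 182.9 * 1.68
P = 307.2720


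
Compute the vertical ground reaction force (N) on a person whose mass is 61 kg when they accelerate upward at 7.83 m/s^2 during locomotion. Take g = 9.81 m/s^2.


GRF = m * (g + a)
GRF = 61 * (9.81 + 7.83)
GRF = 61 * 17.6400
GRF = 1076.0400


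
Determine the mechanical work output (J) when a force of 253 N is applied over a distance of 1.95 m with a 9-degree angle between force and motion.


W = F * d * cos(theta)
theta = 9 deg = 0.1571 rad
cos(theta) = 0.9877
W = 253 * 1.95 * 0.9877
W = 487.2760


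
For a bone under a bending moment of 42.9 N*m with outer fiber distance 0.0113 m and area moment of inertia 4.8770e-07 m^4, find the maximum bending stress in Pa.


sigma = M * c / I
sigma = 42.9 * 0.0113 / 4.8770e-07
M * c = 0.4848
sigma = 993992.2083


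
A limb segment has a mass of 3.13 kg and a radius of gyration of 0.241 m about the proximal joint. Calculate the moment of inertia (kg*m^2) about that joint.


I = m * k^2
I = 3.13 * 0.241^2
k^2 = 0.0581
I = 0.1818


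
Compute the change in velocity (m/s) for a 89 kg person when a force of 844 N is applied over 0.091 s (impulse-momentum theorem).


J = F * dt = 844 * 0.091 = 76.8040 N*s
delta_v = J / m
delta_v = 76.8040 / 89
delta_v = 0.8630


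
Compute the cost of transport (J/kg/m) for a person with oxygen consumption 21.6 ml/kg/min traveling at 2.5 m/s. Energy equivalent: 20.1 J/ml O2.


Power per kg = VO2 * 20.1 / 60
Power per kg = 21.6 * 20.1 / 60 = 7.2360 W/kg
Cost = power_per_kg / speed
Cost = 7.2360 / 2.5
Cost = 2.8944


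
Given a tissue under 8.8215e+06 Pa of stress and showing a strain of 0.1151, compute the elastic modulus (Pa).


E = stress / strain
E = 8.8215e+06 / 0.1151
E = 7.6642e+07


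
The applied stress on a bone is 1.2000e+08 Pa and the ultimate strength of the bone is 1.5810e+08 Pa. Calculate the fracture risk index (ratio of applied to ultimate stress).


FRI = applied / ultimate
FRI = 1.2000e+08 / 1.5810e+08
FRI = 0.7590


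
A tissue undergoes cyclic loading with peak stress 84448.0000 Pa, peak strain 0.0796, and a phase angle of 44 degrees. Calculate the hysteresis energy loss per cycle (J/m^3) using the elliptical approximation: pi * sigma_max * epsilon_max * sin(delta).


E_loss = pi * sigma_max * epsilon_max * sin(delta)
delta = 44 deg = 0.7679 rad
sin(delta) = 0.6947
E_loss = pi * 84448.0000 * 0.0796 * 0.6947
E_loss = 14669.7794


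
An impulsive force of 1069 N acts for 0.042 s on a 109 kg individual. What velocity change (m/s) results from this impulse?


J = F * dt = 1069 * 0.042 = 44.8980 N*s
delta_v = J / m
delta_v = 44.8980 / 109
delta_v = 0.4119


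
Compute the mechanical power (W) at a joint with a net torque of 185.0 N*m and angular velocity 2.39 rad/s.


P = M * omega
P = 185.0 * 2.39
P = 442.1500


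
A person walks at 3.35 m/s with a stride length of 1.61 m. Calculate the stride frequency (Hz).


f = v / stride_length
f = 3.35 / 1.61
f = 2.0807


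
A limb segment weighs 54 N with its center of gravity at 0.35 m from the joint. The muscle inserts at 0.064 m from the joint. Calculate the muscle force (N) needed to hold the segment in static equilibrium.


F_muscle = W * d_load / d_muscle
F_muscle = 54 * 0.35 / 0.064
Numerator = 18.9000
F_muscle = 295.3125


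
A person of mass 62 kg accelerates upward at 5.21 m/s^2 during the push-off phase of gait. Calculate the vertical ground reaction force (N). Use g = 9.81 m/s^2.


GRF = m * (g + a)
GRF = 62 * (9.81 + 5.21)
GRF = 62 * 15.0200
GRF = 931.2400


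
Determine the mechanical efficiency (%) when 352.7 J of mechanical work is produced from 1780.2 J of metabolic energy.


eta = (W_mech / E_meta) * 100
eta = (352.7 / 1780.2) * 100
ratio = 0.1981
eta = 19.8124


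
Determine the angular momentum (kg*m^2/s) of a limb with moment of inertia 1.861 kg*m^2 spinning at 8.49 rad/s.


L = I * omega
L = 1.861 * 8.49
L = 15.7999


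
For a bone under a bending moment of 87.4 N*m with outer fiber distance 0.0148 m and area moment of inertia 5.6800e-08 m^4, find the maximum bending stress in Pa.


sigma = M * c / I
sigma = 87.4 * 0.0148 / 5.6800e-08
M * c = 1.2935
sigma = 2.2773e+07


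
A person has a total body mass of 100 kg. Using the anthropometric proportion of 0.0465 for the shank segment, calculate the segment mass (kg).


m_segment = body_mass * fraction
m_segment = 100 * 0.0465
m_segment = 4.6500


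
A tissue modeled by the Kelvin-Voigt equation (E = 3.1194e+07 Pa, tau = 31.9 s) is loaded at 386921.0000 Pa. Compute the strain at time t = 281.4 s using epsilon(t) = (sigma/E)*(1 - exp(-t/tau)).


epsilon(t) = (sigma/E) * (1 - exp(-t/tau))
sigma/E = 386921.0000 / 3.1194e+07 = 0.0124
exp(-t/tau) = exp(-281.4 / 31.9) = 1.4755e-04
epsilon = 0.0124 * (1 - 1.4755e-04)
epsilon = 0.0124


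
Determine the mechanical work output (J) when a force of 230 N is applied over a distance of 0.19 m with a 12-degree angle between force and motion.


W = F * d * cos(theta)
theta = 12 deg = 0.2094 rad
cos(theta) = 0.9781
W = 230 * 0.19 * 0.9781
W = 42.7451


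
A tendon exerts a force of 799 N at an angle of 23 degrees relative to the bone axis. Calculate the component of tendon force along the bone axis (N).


F_eff = F_tendon * cos(theta)
theta = 23 deg = 0.4014 rad
cos(theta) = 0.9205
F_eff = 799 * 0.9205
F_eff = 735.4834


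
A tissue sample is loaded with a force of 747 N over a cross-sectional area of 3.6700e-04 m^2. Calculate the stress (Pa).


stress = F / A
stress = 747 / 3.6700e-04
stress = 2.0354e+06


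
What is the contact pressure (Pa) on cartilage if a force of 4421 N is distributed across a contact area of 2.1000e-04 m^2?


P = F / A
P = 4421 / 2.1000e-04
P = 2.1052e+07


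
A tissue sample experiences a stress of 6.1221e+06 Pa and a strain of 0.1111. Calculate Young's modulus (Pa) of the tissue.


E = stress / strain
E = 6.1221e+06 / 0.1111
E = 5.5104e+07


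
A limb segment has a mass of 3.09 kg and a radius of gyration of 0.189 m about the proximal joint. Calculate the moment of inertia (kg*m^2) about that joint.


I = m * k^2
I = 3.09 * 0.189^2
k^2 = 0.0357
I = 0.1104


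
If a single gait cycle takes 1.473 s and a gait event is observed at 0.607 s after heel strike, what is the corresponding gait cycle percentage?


pct = (event_time / cycle_time) * 100
pct = (0.607 / 1.473) * 100
ratio = 0.4121
pct = 41.2084


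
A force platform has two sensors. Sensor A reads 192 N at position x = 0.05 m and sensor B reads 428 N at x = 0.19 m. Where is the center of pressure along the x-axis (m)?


COP_x = (F1*x1 + F2*x2) / (F1 + F2)
COP_x = (192*0.05 + 428*0.19) / (192 + 428)
Numerator = 90.9200
Denominator = 620
COP_x = 0.1466


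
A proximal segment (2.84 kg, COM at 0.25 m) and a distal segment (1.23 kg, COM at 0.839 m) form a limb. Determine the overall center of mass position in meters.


COM = (m1*x1 + m2*x2) / (m1 + m2)
COM = (2.84*0.25 + 1.23*0.839) / (2.84 + 1.23)
Numerator = 1.7420
Denominator = 4.0700
COM = 0.4280


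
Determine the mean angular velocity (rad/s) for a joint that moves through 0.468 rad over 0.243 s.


omega = delta_theta / delta_t
omega = 0.468 / 0.243
omega = 1.9259


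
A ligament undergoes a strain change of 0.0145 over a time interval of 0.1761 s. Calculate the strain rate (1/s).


strain_rate = delta_strain / delta_t
strain_rate = 0.0145 / 0.1761
strain_rate = 0.0823


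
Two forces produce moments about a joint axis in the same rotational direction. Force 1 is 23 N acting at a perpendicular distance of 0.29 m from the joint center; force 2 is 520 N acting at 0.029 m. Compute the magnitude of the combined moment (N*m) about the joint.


M = F1 * d1 + F2 * d2
M = 23 * 0.29 + 520 * 0.029
M = 6.6700 + 15.0800
M = 21.7500


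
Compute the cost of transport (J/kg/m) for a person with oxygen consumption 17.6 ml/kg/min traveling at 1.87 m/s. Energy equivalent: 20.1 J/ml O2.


Power per kg = VO2 * 20.1 / 60
Power per kg = 17.6 * 20.1 / 60 = 5.8960 W/kg
Cost = power_per_kg / speed
Cost = 5.8960 / 1.87
Cost = 3.1529


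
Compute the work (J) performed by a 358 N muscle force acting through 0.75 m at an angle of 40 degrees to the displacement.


W = F * d * cos(theta)
theta = 40 deg = 0.6981 rad
cos(theta) = 0.7660
W = 358 * 0.75 * 0.7660
W = 205.6829


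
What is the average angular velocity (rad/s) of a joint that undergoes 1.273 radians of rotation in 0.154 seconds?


omega = delta_theta / delta_t
omega = 1.273 / 0.154
omega = 8.2662


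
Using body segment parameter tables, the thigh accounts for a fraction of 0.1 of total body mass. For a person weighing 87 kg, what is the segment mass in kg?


m_segment = body_mass * fraction
m_segment = 87 * 0.1
m_segment = 8.7000


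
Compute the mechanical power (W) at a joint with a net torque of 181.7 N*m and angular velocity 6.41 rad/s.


P = M * omega
P = 181.7 * 6.41
P = 1164.6970


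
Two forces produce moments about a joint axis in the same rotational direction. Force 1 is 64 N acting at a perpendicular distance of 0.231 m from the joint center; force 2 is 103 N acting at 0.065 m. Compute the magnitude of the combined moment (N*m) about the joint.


M = F1 * d1 + F2 * d2
M = 64 * 0.231 + 103 * 0.065
M = 14.7840 + 6.6950
M = 21.4790


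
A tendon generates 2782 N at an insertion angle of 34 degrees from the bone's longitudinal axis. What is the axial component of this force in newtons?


F_eff = F_tendon * cos(theta)
theta = 34 deg = 0.5934 rad
cos(theta) = 0.8290
F_eff = 2782 * 0.8290
F_eff = 2306.3825


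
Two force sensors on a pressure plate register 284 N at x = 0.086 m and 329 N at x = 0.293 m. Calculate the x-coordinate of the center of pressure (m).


COP_x = (F1*x1 + F2*x2) / (F1 + F2)
COP_x = (284*0.086 + 329*0.293) / (284 + 329)
Numerator = 120.8210
Denominator = 613
COP_x = 0.1971


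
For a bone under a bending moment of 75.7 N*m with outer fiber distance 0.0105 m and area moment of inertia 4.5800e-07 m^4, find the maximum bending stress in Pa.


sigma = M * c / I
sigma = 75.7 * 0.0105 / 4.5800e-07
M * c = 0.7949
sigma = 1.7355e+06


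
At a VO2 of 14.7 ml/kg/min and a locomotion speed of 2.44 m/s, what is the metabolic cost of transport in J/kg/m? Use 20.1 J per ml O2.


Power per kg = VO2 * 20.1 / 60
Power per kg = 14.7 * 20.1 / 60 = 4.9245 W/kg
Cost = power_per_kg / speed
Cost = 4.9245 / 2.44
Cost = 2.0182


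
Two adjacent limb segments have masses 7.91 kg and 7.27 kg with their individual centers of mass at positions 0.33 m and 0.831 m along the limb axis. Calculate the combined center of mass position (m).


COM = (m1*x1 + m2*x2) / (m1 + m2)
COM = (7.91*0.33 + 7.27*0.831) / (7.91 + 7.27)
Numerator = 8.6517
Denominator = 15.1800
COM = 0.5699


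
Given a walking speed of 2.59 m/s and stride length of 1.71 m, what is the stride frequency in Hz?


f = v / stride_length
f = 2.59 / 1.71
f = 1.5146


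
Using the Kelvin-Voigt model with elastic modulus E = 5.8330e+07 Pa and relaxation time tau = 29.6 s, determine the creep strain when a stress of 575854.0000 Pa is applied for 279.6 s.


epsilon(t) = (sigma/E) * (1 - exp(-t/tau))
sigma/E = 575854.0000 / 5.8330e+07 = 0.0099
exp(-t/tau) = exp(-279.6 / 29.6) = 7.9009e-05
epsilon = 0.0099 * (1 - 7.9009e-05)
epsilon = 0.0099


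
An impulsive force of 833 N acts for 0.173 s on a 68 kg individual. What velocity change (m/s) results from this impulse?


J = F * dt = 833 * 0.173 = 144.1090 N*s
delta_v = J / m
delta_v = 144.1090 / 68
delta_v = 2.1192


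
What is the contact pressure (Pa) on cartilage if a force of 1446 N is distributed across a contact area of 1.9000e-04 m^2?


P = F / A
P = 1446 / 1.9000e-04
P = 7.6105e+06


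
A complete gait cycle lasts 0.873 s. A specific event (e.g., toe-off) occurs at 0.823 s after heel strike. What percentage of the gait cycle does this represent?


pct = (event_time / cycle_time) * 100
pct = (0.823 / 0.873) * 100
ratio = 0.9427
pct = 94.2726


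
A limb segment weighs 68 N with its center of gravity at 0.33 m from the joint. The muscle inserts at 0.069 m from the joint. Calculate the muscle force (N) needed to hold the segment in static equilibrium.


F_muscle = W * d_load / d_muscle
F_muscle = 68 * 0.33 / 0.069
Numerator = 22.4400
F_muscle = 325.2174


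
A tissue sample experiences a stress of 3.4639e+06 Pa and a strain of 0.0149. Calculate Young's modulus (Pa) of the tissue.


E = stress / strain
E = 3.4639e+06 / 0.0149
E = 2.3248e+08


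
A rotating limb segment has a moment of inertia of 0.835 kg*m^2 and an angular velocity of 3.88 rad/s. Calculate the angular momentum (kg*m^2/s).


L = I * omega
L = 0.835 * 3.88
L = 3.2398


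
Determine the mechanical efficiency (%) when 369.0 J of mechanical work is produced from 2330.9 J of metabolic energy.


eta = (W_mech / E_meta) * 100
eta = (369.0 / 2330.9) * 100
ratio = 0.1583
eta = 15.8308


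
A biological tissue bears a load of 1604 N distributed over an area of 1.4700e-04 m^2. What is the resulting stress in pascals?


stress = F / A
stress = 1604 / 1.4700e-04
stress = 1.0912e+07


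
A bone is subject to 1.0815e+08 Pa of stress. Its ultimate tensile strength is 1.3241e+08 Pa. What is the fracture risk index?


FRI = applied / ultimate
FRI = 1.0815e+08 / 1.3241e+08
FRI = 0.8168


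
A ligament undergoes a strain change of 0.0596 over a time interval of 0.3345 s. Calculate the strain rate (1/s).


strain_rate = delta_strain / delta_t
strain_rate = 0.0596 / 0.3345
strain_rate = 0.1782


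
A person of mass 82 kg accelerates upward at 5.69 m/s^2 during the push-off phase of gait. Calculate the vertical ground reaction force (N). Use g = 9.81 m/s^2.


GRF = m * (g + a)
GRF = 82 * (9.81 + 5.69)
GRF = 82 * 15.5000
GRF = 1271.0000


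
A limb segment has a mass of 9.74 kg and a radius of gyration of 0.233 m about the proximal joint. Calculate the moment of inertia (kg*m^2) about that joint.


I = m * k^2
I = 9.74 * 0.233^2
k^2 = 0.0543
I = 0.5288


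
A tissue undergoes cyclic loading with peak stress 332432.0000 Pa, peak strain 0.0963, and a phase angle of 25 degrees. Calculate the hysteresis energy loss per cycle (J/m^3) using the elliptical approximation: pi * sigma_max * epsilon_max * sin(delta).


E_loss = pi * sigma_max * epsilon_max * sin(delta)
delta = 25 deg = 0.4363 rad
sin(delta) = 0.4226
E_loss = pi * 332432.0000 * 0.0963 * 0.4226
E_loss = 42503.7493


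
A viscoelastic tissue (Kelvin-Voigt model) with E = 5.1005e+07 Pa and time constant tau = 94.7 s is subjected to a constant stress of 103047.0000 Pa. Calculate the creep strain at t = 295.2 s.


epsilon(t) = (sigma/E) * (1 - exp(-t/tau))
sigma/E = 103047.0000 / 5.1005e+07 = 0.0020
exp(-t/tau) = exp(-295.2 / 94.7) = 0.0443
epsilon = 0.0020 * (1 - 0.0443)
epsilon = 0.0019


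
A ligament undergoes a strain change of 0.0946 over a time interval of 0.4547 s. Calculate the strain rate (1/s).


strain_rate = delta_strain / delta_t
strain_rate = 0.0946 / 0.4547
strain_rate = 0.2080


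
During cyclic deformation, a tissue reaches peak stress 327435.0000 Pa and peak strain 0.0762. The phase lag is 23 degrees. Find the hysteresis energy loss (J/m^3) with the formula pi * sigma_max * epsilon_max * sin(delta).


E_loss = pi * sigma_max * epsilon_max * sin(delta)
delta = 23 deg = 0.4014 rad
sin(delta) = 0.3907
E_loss = pi * 327435.0000 * 0.0762 * 0.3907
E_loss = 30627.2466


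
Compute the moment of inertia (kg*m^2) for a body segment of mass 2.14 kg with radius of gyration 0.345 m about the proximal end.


I = m * k^2
I = 2.14 * 0.345^2
k^2 = 0.1190
I = 0.2547


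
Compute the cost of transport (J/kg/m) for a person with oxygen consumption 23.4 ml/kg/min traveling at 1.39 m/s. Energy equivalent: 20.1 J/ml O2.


Power per kg = VO2 * 20.1 / 60
Power per kg = 23.4 * 20.1 / 60 = 7.8390 W/kg
Cost = power_per_kg / speed
Cost = 7.8390 / 1.39
Cost = 5.6396


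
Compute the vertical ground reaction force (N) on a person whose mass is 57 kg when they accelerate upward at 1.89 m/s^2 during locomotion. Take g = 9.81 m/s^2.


GRF = m * (g + a)
GRF = 57 * (9.81 + 1.89)
GRF = 57 * 11.7000
GRF = 666.9000
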